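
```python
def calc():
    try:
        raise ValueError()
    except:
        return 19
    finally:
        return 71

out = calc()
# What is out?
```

Step-by-step execution trace:
1. `calc()` enters try: `raise ValueError()` raises ValueError.
2. bare `except` matches → `return 19` sets pending return value 19.
3. Before returning, `finally: return 71` runs and overrides the pending return.
4. calc() returns 71 → out = 71.
Result: 71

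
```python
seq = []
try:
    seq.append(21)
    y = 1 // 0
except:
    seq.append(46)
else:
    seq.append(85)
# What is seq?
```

Step-by-step execution trace:
1. try: `seq.append(21)` → seq = [21].
2. `y = 1 // 0` raises ZeroDivisionError.
3. bare `except` matches → `seq.append(46)` → seq = [21, 46].
4. `else` is skipped (an exception was raised).
Result: [21, 46]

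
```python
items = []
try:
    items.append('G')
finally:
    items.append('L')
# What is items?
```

Step-by-step execution trace:
1. try: `items.append('G')` → items = ['G'].
2. The try body completes without raising.
3. finally always runs: `items.append('L')` → items = ['G', 'L'].
Result: ['G', 'L']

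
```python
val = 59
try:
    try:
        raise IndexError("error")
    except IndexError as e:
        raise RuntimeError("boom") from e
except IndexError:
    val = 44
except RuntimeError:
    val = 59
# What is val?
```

Step-by-step execution trace:
1. Inner try raises IndexError; inner `except IndexError as e` catches it.
2. `raise RuntimeError(...) from e` raises RuntimeError (IndexError is attached as __cause__, but only RuntimeError is active).
3. Outer `except IndexError` does not match RuntimeError; skipped.
4. Outer `except RuntimeError` matches → val = 59.
Result: 59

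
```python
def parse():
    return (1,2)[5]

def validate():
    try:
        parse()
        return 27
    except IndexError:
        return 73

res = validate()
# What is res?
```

Step-by-step execution trace:
1. `validate()` calls `parse()`.
2. `parse()` evaluates `(1,2)[5]`, which raises IndexError; it propagates to the caller.
3. `return 27` is not reached.
4. `except IndexError` in validate matches → returns 73.
5. res = 73.
Result: 73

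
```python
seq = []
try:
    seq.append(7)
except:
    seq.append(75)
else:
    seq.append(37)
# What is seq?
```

Step-by-step execution trace:
1. try: `seq.append(7)` → seq = [7]. No exception raised.
2. `except` is skipped.
3. `else` runs (try completed without exception): `seq.append(37)` → seq = [7, 37].
Result: [7, 37]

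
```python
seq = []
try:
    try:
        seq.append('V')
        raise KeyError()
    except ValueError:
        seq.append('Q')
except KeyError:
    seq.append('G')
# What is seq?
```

Step-by-step execution trace:
1. Inner try: `seq.append('V')` → seq = ['V'].
2. `raise KeyError()` raises KeyError.
3. Inner `except ValueError` does not match KeyError; exception propagates to outer try.
4. Outer `except KeyError` matches → `seq.append('G')` → seq = ['V', 'G'].
Result: ['V', 'G']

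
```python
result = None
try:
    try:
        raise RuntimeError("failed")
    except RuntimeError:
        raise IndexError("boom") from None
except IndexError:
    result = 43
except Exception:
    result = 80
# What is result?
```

Step-by-step execution trace:
1. Inner try raises RuntimeError; inner `except RuntimeError` catches it.
2. `raise IndexError(...) from None` raises IndexError (from None suppresses __context__, but the active exception is still IndexError).
3. Outer `except IndexError` matches → result = 43.
4. `except Exception` is not reached.
Result: 43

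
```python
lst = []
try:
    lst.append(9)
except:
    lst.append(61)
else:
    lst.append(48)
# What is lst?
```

Step-by-step execution trace:
1. try: `lst.append(9)` → lst = [9]. No exception raised.
2. `except` is skipped.
3. `else` runs (try completed without exception): `lst.append(48)` → lst = [9, 48].
Result: [9, 48]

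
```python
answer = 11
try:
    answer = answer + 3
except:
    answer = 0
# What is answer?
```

Step-by-step execution trace:
1. answer starts at 11.
2. try: `answer = answer + 3` → answer = 14. No exception raised.
3. `except` is skipped.
Result: 14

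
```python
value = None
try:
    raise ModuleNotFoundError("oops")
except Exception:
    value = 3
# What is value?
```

Step-by-step execution trace:
1. `raise ModuleNotFoundError(...)` raises ModuleNotFoundError.
2. `except Exception` matches (ModuleNotFoundError is a subclass of Exception) → value = 3.
Result: 3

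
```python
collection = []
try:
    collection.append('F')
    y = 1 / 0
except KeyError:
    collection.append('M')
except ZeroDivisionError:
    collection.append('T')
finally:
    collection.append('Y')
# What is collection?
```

Step-by-step execution trace:
1. try: `collection.append('F')` → collection = ['F'].
2. `y = 1 / 0` raises ZeroDivisionError.
3. `except KeyError` does not match ZeroDivisionError; skipped.
4. `except ZeroDivisionError` matches → `collection.append('T')` → collection = ['F', 'T'].
5. finally always runs: `collection.append('Y')` → collection = ['F', 'T', 'Y'].
Result: ['F', 'T', 'Y']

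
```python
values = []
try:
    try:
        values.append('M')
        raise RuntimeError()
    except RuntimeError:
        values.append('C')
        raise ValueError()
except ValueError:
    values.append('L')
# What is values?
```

Step-by-step execution trace:
1. Inner try: `values.append('M')` → values = ['M'].
2. `raise RuntimeError()` raises RuntimeError.
3. Inner `except RuntimeError` matches → `values.append('C')` → values = ['M', 'C'].
4. `raise ValueError()` raises ValueError; propagates to outer try.
5. Outer `except ValueError` matches → `values.append('L')` → values = ['M', 'C', 'L'].
Result: ['M', 'C', 'L']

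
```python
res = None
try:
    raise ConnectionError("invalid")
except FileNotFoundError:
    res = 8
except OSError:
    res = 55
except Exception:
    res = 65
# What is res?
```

Step-by-step execution trace:
1. `raise ConnectionError(...)` raises ConnectionError.
2. `except FileNotFoundError` does not match (ConnectionError is not a subclass of FileNotFoundError); skipped.
3. `except OSError` matches (ConnectionError is a subclass of OSError) → res = 55.
4. `except Exception` is not reached.
Result: 55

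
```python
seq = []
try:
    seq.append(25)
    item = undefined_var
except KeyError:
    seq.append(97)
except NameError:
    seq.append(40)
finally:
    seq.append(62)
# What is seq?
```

Step-by-step execution trace:
1. try: `seq.append(25)` → seq = [25].
2. `item = undefined_var` raises NameError.
3. `except KeyError` does not match NameError; skipped.
4. `except NameError` matches → `seq.append(40)` → seq = [25, 40].
5. finally always runs: `seq.append(62)` → seq = [25, 40, 62].
Result: [25, 40, 62]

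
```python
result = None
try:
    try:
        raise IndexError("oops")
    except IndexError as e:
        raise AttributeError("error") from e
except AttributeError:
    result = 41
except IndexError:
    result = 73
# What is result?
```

Step-by-step execution trace:
1. Inner try raises IndexError; inner `except IndexError as e` catches it.
2. `raise AttributeError(...) from e` raises AttributeError (IndexError is attached as __cause__, but only AttributeError is active).
3. Outer `except AttributeError` matches → result = 41.
4. `except IndexError` is not reached.
Result: 41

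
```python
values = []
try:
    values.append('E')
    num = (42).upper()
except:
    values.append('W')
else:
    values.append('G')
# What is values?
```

Step-by-step execution trace:
1. try: `values.append('E')` → values = ['E'].
2. `num = (42).upper()` raises AttributeError.
3. bare `except` matches → `values.append('W')` → values = ['E', 'W'].
4. `else` is skipped (an exception was raised).
Result: ['E', 'W']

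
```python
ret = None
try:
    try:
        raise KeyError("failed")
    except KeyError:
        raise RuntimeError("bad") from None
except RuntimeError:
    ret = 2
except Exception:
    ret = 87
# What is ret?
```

Step-by-step execution trace:
1. Inner try raises KeyError; inner `except KeyError` catches it.
2. `raise RuntimeError(...) from None` raises RuntimeError (from None suppresses __context__, but the active exception is still RuntimeError).
3. Outer `except RuntimeError` matches → ret = 2.
4. `except Exception` is not reached.
Result: 2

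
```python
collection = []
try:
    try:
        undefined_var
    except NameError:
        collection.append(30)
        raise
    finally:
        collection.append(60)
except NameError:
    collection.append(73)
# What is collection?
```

Step-by-step execution trace:
1. Inner try: `undefined_var` raises NameError.
2. Inner `except NameError` matches → `collection.append(30)` → collection = [30].
3. bare `raise` re-raises NameError.
4. Inner `finally` runs during unwinding: `collection.append(60)` → collection = [30, 60].
5. Outer `except NameError` matches → `collection.append(73)` → collection = [30, 60, 73].
Result: [30, 60, 73]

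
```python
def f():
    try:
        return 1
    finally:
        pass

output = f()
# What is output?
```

Step-by-step execution trace:
1. `f()` enters try: `return 1` sets pending return value 1.
2. Before returning, `finally: pass` runs (no effect).
3. f() returns 1 → output = 1.
Result: 1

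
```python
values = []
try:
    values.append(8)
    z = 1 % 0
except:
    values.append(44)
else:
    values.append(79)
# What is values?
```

Step-by-step execution trace:
1. try: `values.append(8)` → values = [8].
2. `z = 1 % 0` raises ZeroDivisionError.
3. bare `except` matches → `values.append(44)` → values = [8, 44].
4. `else` is skipped (an exception was raised).
Result: [8, 44]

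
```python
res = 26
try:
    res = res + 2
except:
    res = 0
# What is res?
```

Step-by-step execution trace:
1. res starts at 26.
2. try: `res = res + 2` → res = 28. No exception raised.
3. `except` is skipped.
Result: 28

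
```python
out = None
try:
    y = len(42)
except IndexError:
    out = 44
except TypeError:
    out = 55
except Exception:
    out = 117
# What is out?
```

Step-by-step execution trace:
1. `y = len(42)` raises TypeError.
2. `except IndexError` does not match TypeError; skipped.
3. `except TypeError` matches → out = 55.
4. Remaining except clauses are skipped.
Result: 55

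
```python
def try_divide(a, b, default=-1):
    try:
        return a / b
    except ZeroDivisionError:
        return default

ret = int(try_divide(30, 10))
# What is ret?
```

Step-by-step execution trace:
1. `try_divide(30, 10)` enters try: `return 30 / 10` → returns 3.0. No exception raised.
2. `except ZeroDivisionError` is skipped.
3. `int(3.0)` → 3 → ret = 3.
Result: 3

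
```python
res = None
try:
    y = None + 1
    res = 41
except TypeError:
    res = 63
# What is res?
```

Step-by-step execution trace:
1. `y = None + 1` raises TypeError.
2. `res = 41` is not reached.
3. `except TypeError` matches → res = 63.
Result: 63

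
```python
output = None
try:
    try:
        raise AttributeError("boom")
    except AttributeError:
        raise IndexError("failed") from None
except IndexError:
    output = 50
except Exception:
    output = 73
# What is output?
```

Step-by-step execution trace:
1. Inner try raises AttributeError; inner `except AttributeError` catches it.
2. `raise IndexError(...) from None` raises IndexError (from None suppresses __context__, but the active exception is still IndexError).
3. Outer `except IndexError` matches → output = 50.
4. `except Exception` is not reached.
Result: 50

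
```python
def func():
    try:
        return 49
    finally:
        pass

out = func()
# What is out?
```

Step-by-step execution trace:
1. `func()` enters try: `return 49` sets pending return value 49.
2. Before returning, `finally: pass` runs (no effect).
3. func() returns 49 → out = 49.
Result: 49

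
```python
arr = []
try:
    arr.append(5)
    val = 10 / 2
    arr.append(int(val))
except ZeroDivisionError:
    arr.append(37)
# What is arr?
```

Step-by-step execution trace:
1. try: `arr.append(5)` → arr = [5].
2. `val = 10 / 2` → val = 5.0. No exception raised.
3. `arr.append(int(val))` → arr = [5, 5].
4. `except ZeroDivisionError` is skipped (no exception was raised).
Result: [5, 5]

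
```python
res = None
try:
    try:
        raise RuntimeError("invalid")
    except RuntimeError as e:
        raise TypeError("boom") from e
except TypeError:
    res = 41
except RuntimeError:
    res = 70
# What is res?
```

Step-by-step execution trace:
1. Inner try raises RuntimeError; inner `except RuntimeError as e` catches it.
2. `raise TypeError(...) from e` raises TypeError (RuntimeError is attached as __cause__, but only TypeError is active).
3. Outer `except TypeError` matches → res = 41.
4. `except RuntimeError` is not reached.
Result: 41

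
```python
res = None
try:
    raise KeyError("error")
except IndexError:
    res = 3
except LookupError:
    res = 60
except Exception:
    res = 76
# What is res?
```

Step-by-step execution trace:
1. `raise KeyError(...)` raises KeyError.
2. `except IndexError` does not match (KeyError is not a subclass of IndexError); skipped.
3. `except LookupError` matches (KeyError is a subclass of LookupError) → res = 60.
4. `except Exception` is not reached.
Result: 60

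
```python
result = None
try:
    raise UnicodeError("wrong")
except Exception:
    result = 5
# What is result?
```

Step-by-step execution trace:
1. `raise UnicodeError(...)` raises UnicodeError.
2. `except Exception` matches (UnicodeError is a subclass of Exception) → result = 5.
Result: 5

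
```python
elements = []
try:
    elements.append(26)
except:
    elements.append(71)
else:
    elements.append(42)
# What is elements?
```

Step-by-step execution trace:
1. try: `elements.append(26)` → elements = [26]. No exception raised.
2. `except` is skipped.
3. `else` runs (try completed without exception): `elements.append(42)` → elements = [26, 42].
Result: [26, 42]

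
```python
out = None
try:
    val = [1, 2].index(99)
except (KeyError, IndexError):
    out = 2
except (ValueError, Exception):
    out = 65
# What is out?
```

Step-by-step execution trace:
1. `val = [1, 2].index(99)` raises ValueError.
2. `except (KeyError, IndexError)` does not match ValueError; skipped.
3. `except (ValueError, Exception)` matches (ValueError is in the tuple) → out = 65.
Result: 65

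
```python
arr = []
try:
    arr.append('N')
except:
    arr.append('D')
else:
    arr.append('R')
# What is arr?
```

Step-by-step execution trace:
1. try: `arr.append('N')` → arr = ['N']. No exception raised.
2. `except` is skipped.
3. `else` runs (try completed without exception): `arr.append('R')` → arr = ['N', 'R'].
Result: ['N', 'R']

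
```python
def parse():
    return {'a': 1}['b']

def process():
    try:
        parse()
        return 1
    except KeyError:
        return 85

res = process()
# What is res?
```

Step-by-step execution trace:
1. `process()` calls `parse()`.
2. `parse()` evaluates `{'a': 1}['b']`, which raises KeyError; it propagates to the caller.
3. `return 1` is not reached.
4. `except KeyError` in process matches → returns 85.
5. res = 85.
Result: 85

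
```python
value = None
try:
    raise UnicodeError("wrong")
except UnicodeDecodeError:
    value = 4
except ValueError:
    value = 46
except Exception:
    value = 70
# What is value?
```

Step-by-step execution trace:
1. `raise UnicodeError(...)` raises UnicodeError.
2. `except UnicodeDecodeError` does not match (UnicodeError is not a subclass of UnicodeDecodeError); skipped.
3. `except ValueError` matches (UnicodeError is a subclass of ValueError) → value = 46.
4. `except Exception` is not reached.
Result: 46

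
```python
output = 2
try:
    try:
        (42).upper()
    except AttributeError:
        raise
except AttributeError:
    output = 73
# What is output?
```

Step-by-step execution trace:
1. Inner try: `(42).upper()` raises AttributeError.
2. Inner `except AttributeError` matches; bare `raise` re-raises the same AttributeError.
3. Outer `except AttributeError` matches → output = 73.
Result: 73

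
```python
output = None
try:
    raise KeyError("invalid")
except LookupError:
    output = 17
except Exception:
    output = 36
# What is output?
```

Step-by-step execution trace:
1. `raise KeyError(...)` raises KeyError.
2. `except LookupError` matches (KeyError is a subclass of LookupError) → output = 17.
3. `except Exception` is not reached.
Result: 17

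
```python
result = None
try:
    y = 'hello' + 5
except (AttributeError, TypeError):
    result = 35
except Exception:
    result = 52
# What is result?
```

Step-by-step execution trace:
1. `y = 'hello' + 5` raises TypeError.
2. `except (AttributeError, TypeError)` matches (TypeError is in the tuple) → result = 35.
3. `except Exception` is not reached.
Result: 35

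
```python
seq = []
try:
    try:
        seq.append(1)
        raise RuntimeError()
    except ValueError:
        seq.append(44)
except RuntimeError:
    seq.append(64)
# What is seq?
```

Step-by-step execution trace:
1. Inner try: `seq.append(1)` → seq = [1].
2. `raise RuntimeError()` raises RuntimeError.
3. Inner `except ValueError` does not match RuntimeError; exception propagates to outer try.
4. Outer `except RuntimeError` matches → `seq.append(64)` → seq = [1, 64].
Result: [1, 64]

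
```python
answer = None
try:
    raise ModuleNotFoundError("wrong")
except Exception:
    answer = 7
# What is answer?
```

Step-by-step execution trace:
1. `raise ModuleNotFoundError(...)` raises ModuleNotFoundError.
2. `except Exception` matches (ModuleNotFoundError is a subclass of Exception) → answer = 7.
Result: 7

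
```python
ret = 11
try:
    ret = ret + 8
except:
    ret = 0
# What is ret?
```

Step-by-step execution trace:
1. ret starts at 11.
2. try: `ret = ret + 8` → ret = 19. No exception raised.
3. `except` is skipped.
Result: 19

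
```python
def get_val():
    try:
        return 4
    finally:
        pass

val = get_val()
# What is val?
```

Step-by-step execution trace:
1. `get_val()` enters try: `return 4` sets pending return value 4.
2. Before returning, `finally: pass` runs (no effect).
3. get_val() returns 4 → val = 4.
Result: 4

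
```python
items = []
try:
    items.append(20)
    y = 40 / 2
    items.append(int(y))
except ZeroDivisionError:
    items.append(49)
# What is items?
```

Step-by-step execution trace:
1. try: `items.append(20)` → items = [20].
2. `y = 40 / 2` → y = 20.0. No exception raised.
3. `items.append(int(y))` → items = [20, 20].
4. `except ZeroDivisionError` is skipped (no exception was raised).
Result: [20, 20]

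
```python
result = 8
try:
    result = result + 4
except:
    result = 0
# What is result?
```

Step-by-step execution trace:
1. result starts at 8.
2. try: `result = result + 4` → result = 12. No exception raised.
3. `except` is skipped.
Result: 12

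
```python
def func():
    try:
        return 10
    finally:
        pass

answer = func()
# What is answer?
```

Step-by-step execution trace:
1. `func()` enters try: `return 10` sets pending return value 10.
2. Before returning, `finally: pass` runs (no effect).
3. func() returns 10 → answer = 10.
Result: 10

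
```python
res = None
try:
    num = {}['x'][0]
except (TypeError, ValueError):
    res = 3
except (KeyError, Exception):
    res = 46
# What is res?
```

Step-by-step execution trace:
1. `num = {}['x'][0]` raises KeyError.
2. `except (TypeError, ValueError)` does not match KeyError; skipped.
3. `except (KeyError, Exception)` matches (KeyError is in the tuple) → res = 46.
Result: 46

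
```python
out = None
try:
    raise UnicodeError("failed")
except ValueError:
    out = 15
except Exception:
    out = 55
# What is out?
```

Step-by-step execution trace:
1. `raise UnicodeError(...)` raises UnicodeError.
2. `except ValueError` matches (UnicodeError is a subclass of ValueError) → out = 15.
3. `except Exception` is not reached.
Result: 15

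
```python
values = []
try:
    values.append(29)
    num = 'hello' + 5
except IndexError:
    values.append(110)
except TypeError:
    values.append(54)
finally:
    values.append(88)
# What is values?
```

Step-by-step execution trace:
1. try: `values.append(29)` → values = [29].
2. `num = 'hello' + 5` raises TypeError.
3. `except IndexError` does not match TypeError; skipped.
4. `except TypeError` matches → `values.append(54)` → values = [29, 54].
5. finally always runs: `values.append(88)` → values = [29, 54, 88].
Result: [29, 54, 88]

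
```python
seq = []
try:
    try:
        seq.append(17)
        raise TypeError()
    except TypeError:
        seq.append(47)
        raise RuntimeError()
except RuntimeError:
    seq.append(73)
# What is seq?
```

Step-by-step execution trace:
1. Inner try: `seq.append(17)` → seq = [17].
2. `raise TypeError()` raises TypeError.
3. Inner `except TypeError` matches → `seq.append(47)` → seq = [17, 47].
4. `raise RuntimeError()` raises RuntimeError; propagates to outer try.
5. Outer `except RuntimeError` matches → `seq.append(73)` → seq = [17, 47, 73].
Result: [17, 47, 73]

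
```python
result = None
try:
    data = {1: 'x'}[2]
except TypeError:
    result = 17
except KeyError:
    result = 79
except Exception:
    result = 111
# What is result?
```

Step-by-step execution trace:
1. `data = {1: 'x'}[2]` raises KeyError.
2. `except TypeError` does not match KeyError; skipped.
3. `except KeyError` matches → result = 79.
4. Remaining except clauses are skipped.
Result: 79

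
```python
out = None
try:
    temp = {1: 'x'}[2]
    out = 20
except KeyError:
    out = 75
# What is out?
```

Step-by-step execution trace:
1. `temp = {1: 'x'}[2]` raises KeyError.
2. `out = 20` is not reached.
3. `except KeyError` matches → out = 75.
Result: 75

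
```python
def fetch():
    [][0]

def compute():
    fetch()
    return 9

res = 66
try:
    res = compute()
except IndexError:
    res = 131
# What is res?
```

Step-by-step execution trace:
1. res starts at 66.
2. try: `compute()` calls `fetch()`.
3. `fetch()` evaluates `[][0]`, which raises IndexError; it propagates through compute (uncaught).
4. `return 9` in compute is not reached; the assignment to res does not complete.
5. `except IndexError` matches → res = 131.
Result: 131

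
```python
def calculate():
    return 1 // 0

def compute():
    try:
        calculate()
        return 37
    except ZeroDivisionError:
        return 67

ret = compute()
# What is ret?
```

Step-by-step execution trace:
1. `compute()` calls `calculate()`.
2. `calculate()` evaluates `1 // 0`, which raises ZeroDivisionError; it propagates to the caller.
3. `return 37` is not reached.
4. `except ZeroDivisionError` in compute matches → returns 67.
5. ret = 67.
Result: 67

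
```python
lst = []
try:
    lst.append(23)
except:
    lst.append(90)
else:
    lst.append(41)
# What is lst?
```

Step-by-step execution trace:
1. try: `lst.append(23)` → lst = [23]. No exception raised.
2. `except` is skipped.
3. `else` runs (try completed without exception): `lst.append(41)` → lst = [23, 41].
Result: [23, 41]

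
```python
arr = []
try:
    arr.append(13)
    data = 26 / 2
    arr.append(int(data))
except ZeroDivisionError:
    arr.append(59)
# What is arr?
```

Step-by-step execution trace:
1. try: `arr.append(13)` → arr = [13].
2. `data = 26 / 2` → data = 13.0. No exception raised.
3. `arr.append(int(data))` → arr = [13, 13].
4. `except ZeroDivisionError` is skipped (no exception was raised).
Result: [13, 13]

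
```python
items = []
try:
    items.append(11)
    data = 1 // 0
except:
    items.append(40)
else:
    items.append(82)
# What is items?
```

Step-by-step execution trace:
1. try: `items.append(11)` → items = [11].
2. `data = 1 // 0` raises ZeroDivisionError.
3. bare `except` matches → `items.append(40)` → items = [11, 40].
4. `else` is skipped (an exception was raised).
Result: [11, 40]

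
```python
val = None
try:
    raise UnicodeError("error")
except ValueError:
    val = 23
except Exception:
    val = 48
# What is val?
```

Step-by-step execution trace:
1. `raise UnicodeError(...)` raises UnicodeError.
2. `except ValueError` matches (UnicodeError is a subclass of ValueError) → val = 23.
3. `except Exception` is not reached.
Result: 23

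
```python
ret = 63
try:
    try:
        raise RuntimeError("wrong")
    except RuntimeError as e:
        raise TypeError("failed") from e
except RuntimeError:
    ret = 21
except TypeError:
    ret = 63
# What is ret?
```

Step-by-step execution trace:
1. Inner try raises RuntimeError; inner `except RuntimeError as e` catches it.
2. `raise TypeError(...) from e` raises TypeError (RuntimeError is attached as __cause__, but only TypeError is active).
3. Outer `except RuntimeError` does not match TypeError; skipped.
4. Outer `except TypeError` matches → ret = 63.
Result: 63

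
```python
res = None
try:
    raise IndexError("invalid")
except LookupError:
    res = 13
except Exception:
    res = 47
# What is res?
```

Step-by-step execution trace:
1. `raise IndexError(...)` raises IndexError.
2. `except LookupError` matches (IndexError is a subclass of LookupError) → res = 13.
3. `except Exception` is not reached.
Result: 13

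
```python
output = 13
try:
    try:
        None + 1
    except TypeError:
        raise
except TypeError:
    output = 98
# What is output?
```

Step-by-step execution trace:
1. Inner try: `None + 1` raises TypeError.
2. Inner `except TypeError` matches; bare `raise` re-raises the same TypeError.
3. Outer `except TypeError` matches → output = 98.
Result: 98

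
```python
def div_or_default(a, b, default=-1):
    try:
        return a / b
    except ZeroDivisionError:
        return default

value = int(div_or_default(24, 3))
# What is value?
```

Step-by-step execution trace:
1. `div_or_default(24, 3)` enters try: `return 24 / 3` → returns 8.0. No exception raised.
2. `except ZeroDivisionError` is skipped.
3. `int(8.0)` → 8 → value = 8.
Result: 8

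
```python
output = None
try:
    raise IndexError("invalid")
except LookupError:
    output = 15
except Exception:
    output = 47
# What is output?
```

Step-by-step execution trace:
1. `raise IndexError(...)` raises IndexError.
2. `except LookupError` matches (IndexError is a subclass of LookupError) → output = 15.
3. `except Exception` is not reached.
Result: 15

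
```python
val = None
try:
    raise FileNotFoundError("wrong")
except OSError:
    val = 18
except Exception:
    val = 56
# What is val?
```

Step-by-step execution trace:
1. `raise FileNotFoundError(...)` raises FileNotFoundError.
2. `except OSError` matches (FileNotFoundError is a subclass of OSError) → val = 18.
3. `except Exception` is not reached.
Result: 18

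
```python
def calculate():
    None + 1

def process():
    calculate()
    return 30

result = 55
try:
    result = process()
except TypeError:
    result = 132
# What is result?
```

Step-by-step execution trace:
1. result starts at 55.
2. try: `process()` calls `calculate()`.
3. `calculate()` evaluates `None + 1`, which raises TypeError; it propagates through process (uncaught).
4. `return 30` in process is not reached; the assignment to result does not complete.
5. `except TypeError` matches → result = 132.
Result: 132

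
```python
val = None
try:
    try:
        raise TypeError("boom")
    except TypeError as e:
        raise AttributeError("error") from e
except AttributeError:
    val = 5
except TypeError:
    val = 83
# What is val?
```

Step-by-step execution trace:
1. Inner try raises TypeError; inner `except TypeError as e` catches it.
2. `raise AttributeError(...) from e` raises AttributeError (TypeError is attached as __cause__, but only AttributeError is active).
3. Outer `except AttributeError` matches → val = 5.
4. `except TypeError` is not reached.
Result: 5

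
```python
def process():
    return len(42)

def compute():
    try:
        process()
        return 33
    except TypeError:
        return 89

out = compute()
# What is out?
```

Step-by-step execution trace:
1. `compute()` calls `process()`.
2. `process()` evaluates `len(42)`, which raises TypeError; it propagates to the caller.
3. `return 33` is not reached.
4. `except TypeError` in compute matches → returns 89.
5. out = 89.
Result: 89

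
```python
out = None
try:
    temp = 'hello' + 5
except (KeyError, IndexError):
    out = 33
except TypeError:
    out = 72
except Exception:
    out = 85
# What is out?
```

Step-by-step execution trace:
1. `temp = 'hello' + 5` raises TypeError.
2. `except (KeyError, IndexError)` does not match TypeError; skipped.
3. `except TypeError` matches (exact type match) → out = 72.
4. `except Exception` is not reached.
Result: 72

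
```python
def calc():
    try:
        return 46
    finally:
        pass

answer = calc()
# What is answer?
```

Step-by-step execution trace:
1. `calc()` enters try: `return 46` sets pending return value 46.
2. Before returning, `finally: pass` runs (no effect).
3. calc() returns 46 → answer = 46.
Result: 46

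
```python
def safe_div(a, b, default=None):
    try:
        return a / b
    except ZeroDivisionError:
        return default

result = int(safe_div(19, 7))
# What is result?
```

Step-by-step execution trace:
1. `safe_div(19, 7)` enters try: `return 19 / 7` → returns 2.7142857142857144. No exception raised.
2. `except ZeroDivisionError` is skipped.
3. `int(2.7142857142857144)` → 2 → result = 2.
Result: 2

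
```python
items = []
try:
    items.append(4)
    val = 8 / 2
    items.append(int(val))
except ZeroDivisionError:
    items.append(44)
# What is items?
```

Step-by-step execution trace:
1. try: `items.append(4)` → items = [4].
2. `val = 8 / 2` → val = 4.0. No exception raised.
3. `items.append(int(val))` → items = [4, 4].
4. `except ZeroDivisionError` is skipped (no exception was raised).
Result: [4, 4]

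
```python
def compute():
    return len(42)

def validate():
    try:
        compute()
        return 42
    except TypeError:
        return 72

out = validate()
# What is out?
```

Step-by-step execution trace:
1. `validate()` calls `compute()`.
2. `compute()` evaluates `len(42)`, which raises TypeError; it propagates to the caller.
3. `return 42` is not reached.
4. `except TypeError` in validate matches → returns 72.
5. out = 72.
Result: 72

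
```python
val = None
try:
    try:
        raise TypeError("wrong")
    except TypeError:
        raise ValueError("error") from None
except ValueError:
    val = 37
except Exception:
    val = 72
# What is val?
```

Step-by-step execution trace:
1. Inner try raises TypeError; inner `except TypeError` catches it.
2. `raise ValueError(...) from None` raises ValueError (from None suppresses __context__, but the active exception is still ValueError).
3. Outer `except ValueError` matches → val = 37.
4. `except Exception` is not reached.
Result: 37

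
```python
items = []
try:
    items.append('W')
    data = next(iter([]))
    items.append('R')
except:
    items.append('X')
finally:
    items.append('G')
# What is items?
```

Step-by-step execution trace:
1. try: `items.append('W')` → items = ['W'].
2. `data = next(iter([]))` raises StopIteration; `items.append('R')` is not reached.
3. bare `except` matches → `items.append('X')` → items = ['W', 'X'].
4. finally always runs: `items.append('G')` → items = ['W', 'X', 'G'].
Result: ['W', 'X', 'G']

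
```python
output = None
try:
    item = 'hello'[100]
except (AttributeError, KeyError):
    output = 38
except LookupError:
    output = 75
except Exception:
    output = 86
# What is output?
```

Step-by-step execution trace:
1. `item = 'hello'[100]` raises IndexError.
2. `except (AttributeError, KeyError)` does not match IndexError; skipped.
3. `except LookupError` matches (IndexError is a subclass of LookupError) → output = 75.
4. `except Exception` is not reached.
Result: 75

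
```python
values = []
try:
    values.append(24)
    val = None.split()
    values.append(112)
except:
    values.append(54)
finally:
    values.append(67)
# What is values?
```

Step-by-step execution trace:
1. try: `values.append(24)` → values = [24].
2. `val = None.split()` raises AttributeError; `values.append(112)` is not reached.
3. bare `except` matches → `values.append(54)` → values = [24, 54].
4. finally always runs: `values.append(67)` → values = [24, 54, 67].
Result: [24, 54, 67]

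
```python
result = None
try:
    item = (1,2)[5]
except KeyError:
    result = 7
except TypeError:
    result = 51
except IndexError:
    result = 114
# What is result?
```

Step-by-step execution trace:
1. `item = (1,2)[5]` raises IndexError.
2. `except KeyError` does not match IndexError; skipped.
3. `except TypeError` does not match IndexError; skipped.
4. `except IndexError` matches → result = 114.
Result: 114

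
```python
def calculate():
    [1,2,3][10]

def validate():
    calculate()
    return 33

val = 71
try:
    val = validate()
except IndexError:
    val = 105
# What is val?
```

Step-by-step execution trace:
1. val starts at 71.
2. try: `validate()` calls `calculate()`.
3. `calculate()` evaluates `[1,2,3][10]`, which raises IndexError; it propagates through validate (uncaught).
4. `return 33` in validate is not reached; the assignment to val does not complete.
5. `except IndexError` matches → val = 105.
Result: 105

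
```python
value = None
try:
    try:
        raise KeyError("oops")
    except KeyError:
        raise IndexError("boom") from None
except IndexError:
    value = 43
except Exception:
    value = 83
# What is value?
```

Step-by-step execution trace:
1. Inner try raises KeyError; inner `except KeyError` catches it.
2. `raise IndexError(...) from None` raises IndexError (from None suppresses __context__, but the active exception is still IndexError).
3. Outer `except IndexError` matches → value = 43.
4. `except Exception` is not reached.
Result: 43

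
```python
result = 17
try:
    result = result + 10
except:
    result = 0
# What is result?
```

Step-by-step execution trace:
1. result starts at 17.
2. try: `result = result + 10` → result = 27. No exception raised.
3. `except` is skipped.
Result: 27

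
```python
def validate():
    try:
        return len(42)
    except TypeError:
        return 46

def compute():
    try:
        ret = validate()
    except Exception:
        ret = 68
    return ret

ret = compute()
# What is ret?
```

Step-by-step execution trace:
1. `compute()` calls `validate()`.
2. In validate: `len(42)` raises TypeError; `except TypeError` catches it → returns 46.
3. In compute: `ret = validate()` → ret = 46. No exception reaches compute.
4. `except Exception` is skipped; compute returns 46.
5. ret = 46.
Result: 46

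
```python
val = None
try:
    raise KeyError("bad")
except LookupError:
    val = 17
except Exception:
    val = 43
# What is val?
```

Step-by-step execution trace:
1. `raise KeyError(...)` raises KeyError.
2. `except LookupError` matches (KeyError is a subclass of LookupError) → val = 17.
3. `except Exception` is not reached.
Result: 17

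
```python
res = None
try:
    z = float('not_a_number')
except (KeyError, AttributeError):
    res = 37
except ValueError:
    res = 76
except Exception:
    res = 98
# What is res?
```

Step-by-step execution trace:
1. `z = float('not_a_number')` raises ValueError.
2. `except (KeyError, AttributeError)` does not match ValueError; skipped.
3. `except ValueError` matches (exact type match) → res = 76.
4. `except Exception` is not reached.
Result: 76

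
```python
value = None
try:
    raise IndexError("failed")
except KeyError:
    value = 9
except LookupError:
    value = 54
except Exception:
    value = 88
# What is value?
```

Step-by-step execution trace:
1. `raise IndexError(...)` raises IndexError.
2. `except KeyError` does not match (IndexError is not a subclass of KeyError); skipped.
3. `except LookupError` matches (IndexError is a subclass of LookupError) → value = 54.
4. `except Exception` is not reached.
Result: 54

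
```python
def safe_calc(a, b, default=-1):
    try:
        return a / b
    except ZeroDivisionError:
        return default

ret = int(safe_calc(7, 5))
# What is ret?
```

Step-by-step execution trace:
1. `safe_calc(7, 5)` enters try: `return 7 / 5` → returns 1.4. No exception raised.
2. `except ZeroDivisionError` is skipped.
3. `int(1.4)` → 1 → ret = 1.
Result: 1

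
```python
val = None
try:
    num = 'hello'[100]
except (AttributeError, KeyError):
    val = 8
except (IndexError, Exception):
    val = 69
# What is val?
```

Step-by-step execution trace:
1. `num = 'hello'[100]` raises IndexError.
2. `except (AttributeError, KeyError)` does not match IndexError; skipped.
3. `except (IndexError, Exception)` matches (IndexError is in the tuple) → val = 69.
Result: 69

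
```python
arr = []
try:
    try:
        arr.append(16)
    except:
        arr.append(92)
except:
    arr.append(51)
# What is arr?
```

Step-by-step execution trace:
1. Inner try: `arr.append(16)` → arr = [16]. No exception raised.
2. Inner `except` is skipped.
3. Inner try completes normally; outer `except` is skipped.
Result: [16]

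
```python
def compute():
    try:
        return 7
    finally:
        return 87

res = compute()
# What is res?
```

Step-by-step execution trace:
1. `compute()` enters try: `return 7` sets pending return value 7.
2. Before returning, `finally: return 87` runs and overrides the pending return.
3. compute() returns 87 → res = 87.
Result: 87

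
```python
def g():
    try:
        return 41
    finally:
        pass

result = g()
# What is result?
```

Step-by-step execution trace:
1. `g()` enters try: `return 41` sets pending return value 41.
2. Before returning, `finally: pass` runs (no effect).
3. g() returns 41 → result = 41.
Result: 41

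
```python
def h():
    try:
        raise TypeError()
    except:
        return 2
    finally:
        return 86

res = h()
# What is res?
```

Step-by-step execution trace:
1. `h()` enters try: `raise TypeError()` raises TypeError.
2. bare `except` matches → `return 2` sets pending return value 2.
3. Before returning, `finally: return 86` runs and overrides the pending return.
4. h() returns 86 → res = 86.
Result: 86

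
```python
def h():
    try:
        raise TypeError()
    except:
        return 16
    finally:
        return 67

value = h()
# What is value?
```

Step-by-step execution trace:
1. `h()` enters try: `raise TypeError()` raises TypeError.
2. bare `except` matches → `return 16` sets pending return value 16.
3. Before returning, `finally: return 67` runs and overrides the pending return.
4. h() returns 67 → value = 67.
Result: 67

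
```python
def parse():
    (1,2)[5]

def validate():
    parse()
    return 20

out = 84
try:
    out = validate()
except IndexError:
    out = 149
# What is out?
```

Step-by-step execution trace:
1. out starts at 84.
2. try: `validate()` calls `parse()`.
3. `parse()` evaluates `(1,2)[5]`, which raises IndexError; it propagates through validate (uncaught).
4. `return 20` in validate is not reached; the assignment to out does not complete.
5. `except IndexError` matches → out = 149.
Result: 149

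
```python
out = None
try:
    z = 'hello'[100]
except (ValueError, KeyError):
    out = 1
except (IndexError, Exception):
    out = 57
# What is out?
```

Step-by-step execution trace:
1. `z = 'hello'[100]` raises IndexError.
2. `except (ValueError, KeyError)` does not match IndexError; skipped.
3. `except (IndexError, Exception)` matches (IndexError is in the tuple) → out = 57.
Result: 57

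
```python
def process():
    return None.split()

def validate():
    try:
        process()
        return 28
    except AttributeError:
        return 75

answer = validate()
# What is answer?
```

Step-by-step execution trace:
1. `validate()` calls `process()`.
2. `process()` evaluates `None.split()`, which raises AttributeError; it propagates to the caller.
3. `return 28` is not reached.
4. `except AttributeError` in validate matches → returns 75.
5. answer = 75.
Result: 75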